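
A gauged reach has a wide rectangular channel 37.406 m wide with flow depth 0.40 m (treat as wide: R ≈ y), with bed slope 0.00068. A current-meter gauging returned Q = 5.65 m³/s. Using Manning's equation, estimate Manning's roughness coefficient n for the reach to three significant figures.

0.0375

A = b·y = 37.406 × 0.40 = 14.96 m²
Wide channel: R ≈ y = 0.40 m
n = (1/Q)·A·R^(2/3)·S^(1/2) = (1/5.65) × 14.96 × 0.5429 × 0.02608 = 0.03749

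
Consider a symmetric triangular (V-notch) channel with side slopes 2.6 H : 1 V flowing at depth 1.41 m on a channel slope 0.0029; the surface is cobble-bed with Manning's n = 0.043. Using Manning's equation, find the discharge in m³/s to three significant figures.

4.90 m³/s

A = z·y² = 2.6×1.41² = 5.169 m²
P = 2y√(1+z²) = 2×1.41×√(1+2.6²) = 7.856 m
R = A/P = 5.169/7.856 = 0.6580 m
Q = (1/n)·A·R^(2/3)·S^(1/2) = (1/0.043) × 5.169 × 0.6580^(2/3) × 0.0029^(1/2) = 4.897 m³/s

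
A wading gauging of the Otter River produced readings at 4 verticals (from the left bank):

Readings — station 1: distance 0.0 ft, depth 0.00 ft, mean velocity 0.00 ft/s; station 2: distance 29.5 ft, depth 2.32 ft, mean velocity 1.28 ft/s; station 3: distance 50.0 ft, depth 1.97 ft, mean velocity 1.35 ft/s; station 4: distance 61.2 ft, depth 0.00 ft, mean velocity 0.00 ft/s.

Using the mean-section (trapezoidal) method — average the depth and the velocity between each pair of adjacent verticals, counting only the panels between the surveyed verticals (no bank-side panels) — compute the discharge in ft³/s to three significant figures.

87.2 ft³/s

Panel 1-2: Δb = 29.5 ft, d̄ = (0.00+2.32)/2 = 1.16, v̄ = (0.00+1.28)/2 = 0.64 → q = 29.5×1.16×0.64 = 21.90 ft³/s
Panel 2-3: Δb = 20.5 ft, d̄ = (2.32+1.97)/2 = 2.145, v̄ = (1.28+1.35)/2 = 1.315 → q = 20.5×2.145×1.315 = 57.82 ft³/s
Panel 3-4: Δb = 11.2 ft, d̄ = (1.97+0.00)/2 = 0.985, v̄ = (1.35+0.00)/2 = 0.675 → q = 11.2×0.985×0.675 = 7.447 ft³/s
Q = Σ q = 87.17 ft³/s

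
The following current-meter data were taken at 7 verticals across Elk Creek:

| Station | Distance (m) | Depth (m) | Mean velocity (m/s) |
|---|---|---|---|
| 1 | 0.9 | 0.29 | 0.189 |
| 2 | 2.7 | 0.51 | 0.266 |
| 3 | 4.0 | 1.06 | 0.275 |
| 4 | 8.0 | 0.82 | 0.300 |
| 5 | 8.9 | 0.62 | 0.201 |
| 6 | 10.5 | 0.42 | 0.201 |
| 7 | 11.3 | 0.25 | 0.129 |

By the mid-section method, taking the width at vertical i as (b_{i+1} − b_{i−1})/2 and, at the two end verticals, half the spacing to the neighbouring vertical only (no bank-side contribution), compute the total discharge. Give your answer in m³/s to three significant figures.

1.90 m³/s

w_1 = (2.7 − 0.9)/2 = 0.9 m; q_1 = 0.189 × 0.29 × 0.9 = 0.04933 m³/s
w_2 = (4.0 − 0.9)/2 = 1.55 m; q_2 = 0.266 × 0.51 × 1.55 = 0.2103 m³/s
w_3 = (8.0 − 2.7)/2 = 2.65 m; q_3 = 0.275 × 1.06 × 2.65 = 0.7725 m³/s
w_4 = (8.9 − 4.0)/2 = 2.45 m; q_4 = 0.300 × 0.82 × 2.45 = 0.6027 m³/s
w_5 = (10.5 − 8.0)/2 = 1.25 m; q_5 = 0.201 × 0.62 × 1.25 = 0.1558 m³/s
w_6 = (11.3 − 8.9)/2 = 1.2 m; q_6 = 0.201 × 0.42 × 1.2 = 0.1013 m³/s
w_7 = (11.3 − 10.5)/2 = 0.4 m; q_7 = 0.129 × 0.25 × 0.4 = 0.01290 m³/s
Q = Σ qᵢ = 1.905 m³/s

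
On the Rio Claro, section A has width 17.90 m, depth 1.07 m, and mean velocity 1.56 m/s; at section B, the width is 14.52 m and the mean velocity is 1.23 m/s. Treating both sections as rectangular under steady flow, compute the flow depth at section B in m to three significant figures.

Q = A₁V₁ = (17.90×1.07) × 1.56 = 29.88 m³/s
d₂ = Q/(b₂ V₂) = 29.88/(14.52×1.23) = 1.673 m

1.67 m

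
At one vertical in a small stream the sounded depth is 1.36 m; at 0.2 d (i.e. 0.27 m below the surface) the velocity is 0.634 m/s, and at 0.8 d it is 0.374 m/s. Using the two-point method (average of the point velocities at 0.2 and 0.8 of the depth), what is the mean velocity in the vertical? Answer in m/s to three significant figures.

v̄ = (0.634 + 0.374) / 2 = 0.5040 m/s

0.504 m/s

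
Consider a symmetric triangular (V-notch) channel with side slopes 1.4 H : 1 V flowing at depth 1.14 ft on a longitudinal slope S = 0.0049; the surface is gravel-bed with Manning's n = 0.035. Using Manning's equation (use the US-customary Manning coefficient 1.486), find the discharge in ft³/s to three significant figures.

A = z·y² = 1.4×1.14² = 1.819 ft²
P = 2y√(1+z²) = 2×1.14×√(1+1.4²) = 3.923 ft
R = A/P = 1.819/3.923 = 0.4638 ft
Q = (1.486/n)·A·R^(2/3)·S^(1/2) = (1.486/0.035) × 1.819 × 0.4638^(2/3) × 0.0049^(1/2) = 3.240 ft³/s

3.24 ft³/s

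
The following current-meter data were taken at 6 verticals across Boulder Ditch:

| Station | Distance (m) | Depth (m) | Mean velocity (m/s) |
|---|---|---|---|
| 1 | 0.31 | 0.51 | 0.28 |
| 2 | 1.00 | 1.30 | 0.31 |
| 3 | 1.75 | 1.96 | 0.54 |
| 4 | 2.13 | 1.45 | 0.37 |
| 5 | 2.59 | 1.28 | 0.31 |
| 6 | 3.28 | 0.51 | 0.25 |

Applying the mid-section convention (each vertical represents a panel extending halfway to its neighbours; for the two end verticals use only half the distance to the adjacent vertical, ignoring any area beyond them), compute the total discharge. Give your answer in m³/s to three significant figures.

w_1 = (1.00 − 0.31)/2 = 0.345 m; q_1 = 0.28 × 0.51 × 0.345 = 0.04927 m³/s
w_2 = (1.75 − 0.31)/2 = 0.72 m; q_2 = 0.31 × 1.30 × 0.72 = 0.2902 m³/s
w_3 = (2.13 − 1.00)/2 = 0.565 m; q_3 = 0.54 × 1.96 × 0.565 = 0.5980 m³/s
w_4 = (2.59 − 1.75)/2 = 0.42 m; q_4 = 0.37 × 1.45 × 0.42 = 0.2253 m³/s
w_5 = (3.28 − 2.13)/2 = 0.575 m; q_5 = 0.31 × 1.28 × 0.575 = 0.2282 m³/s
w_6 = (3.28 − 2.59)/2 = 0.345 m; q_6 = 0.25 × 0.51 × 0.345 = 0.04399 m³/s
Q = Σ qᵢ = 1.435 m³/s

1.43 m³/s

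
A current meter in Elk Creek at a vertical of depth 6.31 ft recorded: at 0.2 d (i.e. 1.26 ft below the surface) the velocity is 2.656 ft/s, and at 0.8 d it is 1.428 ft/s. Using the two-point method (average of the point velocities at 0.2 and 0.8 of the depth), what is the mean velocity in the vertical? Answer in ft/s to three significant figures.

2.04 ft/s

v̄ = (2.656 + 1.428) / 2 = 2.042 ft/s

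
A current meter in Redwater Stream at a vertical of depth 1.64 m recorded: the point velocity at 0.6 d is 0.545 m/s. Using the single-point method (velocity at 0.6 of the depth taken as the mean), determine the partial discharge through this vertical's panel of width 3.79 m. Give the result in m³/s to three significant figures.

3.39 m³/s

v̄ = v₀.₆ = 0.545 m/s
q = v̄ × d × w = 0.5450 × 1.64 × 3.79 = 3.388 m³/s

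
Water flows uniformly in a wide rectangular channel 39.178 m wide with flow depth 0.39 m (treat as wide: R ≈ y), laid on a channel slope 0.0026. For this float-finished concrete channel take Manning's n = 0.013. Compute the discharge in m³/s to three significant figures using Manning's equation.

A = b·y = 39.178 × 0.39 = 15.28 m²
Wide channel: R ≈ y = 0.39 m
Q = (1/n)·A·R^(2/3)·S^(1/2) = (1/0.013) × 15.28 × 0.3900^(2/3) × 0.0026^(1/2) = 31.99 m³/s

32.0 m³/s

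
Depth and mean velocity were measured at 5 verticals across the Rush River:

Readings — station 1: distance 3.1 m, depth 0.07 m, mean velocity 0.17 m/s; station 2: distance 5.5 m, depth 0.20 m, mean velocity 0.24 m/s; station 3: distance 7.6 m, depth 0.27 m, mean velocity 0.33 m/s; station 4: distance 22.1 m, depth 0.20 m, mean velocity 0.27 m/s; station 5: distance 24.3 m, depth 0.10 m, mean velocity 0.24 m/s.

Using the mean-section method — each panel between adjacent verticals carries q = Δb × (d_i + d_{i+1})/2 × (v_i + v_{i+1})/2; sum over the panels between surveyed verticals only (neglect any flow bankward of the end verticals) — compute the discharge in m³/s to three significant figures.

1.31 m³/s

Panel 1-2: Δb = 2.4 m, d̄ = (0.07+0.20)/2 = 0.135, v̄ = (0.17+0.24)/2 = 0.205 → q = 2.4×0.135×0.205 = 0.06642 m³/s
Panel 2-3: Δb = 2.1 m, d̄ = (0.20+0.27)/2 = 0.235, v̄ = (0.24+0.33)/2 = 0.285 → q = 2.1×0.235×0.285 = 0.1406 m³/s
Panel 3-4: Δb = 14.5 m, d̄ = (0.27+0.20)/2 = 0.235, v̄ = (0.33+0.27)/2 = 0.3 → q = 14.5×0.235×0.3 = 1.022 m³/s
Panel 4-5: Δb = 2.2 m, d̄ = (0.20+0.10)/2 = 0.15, v̄ = (0.27+0.24)/2 = 0.255 → q = 2.2×0.15×0.255 = 0.08415 m³/s
Q = Σ q = 1.313 m³/s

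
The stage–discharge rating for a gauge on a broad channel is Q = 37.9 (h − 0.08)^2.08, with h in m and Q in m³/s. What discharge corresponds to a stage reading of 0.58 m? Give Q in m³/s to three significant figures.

Q = 37.9 × (0.58 − 0.08)^2.08 = 37.9 × 0.5^2.08 = 8.964 m³/s

8.96 m³/s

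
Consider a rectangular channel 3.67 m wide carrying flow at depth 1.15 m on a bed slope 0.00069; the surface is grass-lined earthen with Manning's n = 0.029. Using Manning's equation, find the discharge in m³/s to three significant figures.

A = b·y = 3.67 × 1.15 = 4.221 m²
P = b + 2y = 3.67 + 2×1.15 = 5.970 m
R = A/P = 4.221/5.970 = 0.7070 m
Q = (1/n)·A·R^(2/3)·S^(1/2) = (1/0.029) × 4.221 × 0.7070^(2/3) × 0.00069^(1/2) = 3.034 m³/s

3.03 m³/s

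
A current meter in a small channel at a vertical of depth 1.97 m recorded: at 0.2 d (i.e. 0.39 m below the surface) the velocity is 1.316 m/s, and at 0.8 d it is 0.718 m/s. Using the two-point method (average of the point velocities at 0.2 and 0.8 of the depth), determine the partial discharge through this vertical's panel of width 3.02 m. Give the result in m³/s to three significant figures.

6.05 m³/s

v̄ = (1.316 + 0.718) / 2 = 1.017 m/s
q = v̄ × d × w = 1.017 × 1.97 × 3.02 = 6.051 m³/s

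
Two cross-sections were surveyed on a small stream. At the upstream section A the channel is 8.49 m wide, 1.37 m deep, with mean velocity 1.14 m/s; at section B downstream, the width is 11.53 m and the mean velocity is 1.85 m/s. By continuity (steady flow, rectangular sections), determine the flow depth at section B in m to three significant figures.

0.622 m

Q = A₁V₁ = (8.49×1.37) × 1.14 = 13.26 m³/s
d₂ = Q/(b₂ V₂) = 13.26/(11.53×1.85) = 0.6216 m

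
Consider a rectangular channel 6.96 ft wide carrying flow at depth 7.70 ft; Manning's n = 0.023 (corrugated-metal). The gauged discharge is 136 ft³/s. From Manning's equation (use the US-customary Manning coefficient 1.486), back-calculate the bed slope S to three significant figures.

A = b·y = 6.96 × 7.70 = 53.59 ft²
P = b + 2y = 6.96 + 2×7.70 = 22.36 ft
R = A/P = 53.59/22.36 = 2.397 ft
S = (Q·n / (1.486·A·R^(2/3)))² = (136×0.023 / (1.486×53.59×1.791))² = 0.0004810

0.000481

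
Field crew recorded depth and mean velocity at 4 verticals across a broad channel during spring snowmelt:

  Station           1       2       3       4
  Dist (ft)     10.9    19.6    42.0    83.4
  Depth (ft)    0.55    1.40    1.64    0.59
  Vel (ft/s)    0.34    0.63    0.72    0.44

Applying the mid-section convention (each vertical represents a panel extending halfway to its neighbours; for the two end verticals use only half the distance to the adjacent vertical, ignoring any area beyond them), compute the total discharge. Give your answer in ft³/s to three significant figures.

57.6 ft³/s

w_1 = (19.6 − 10.9)/2 = 4.35 ft; q_1 = 0.34 × 0.55 × 4.35 = 0.8135 ft³/s
w_2 = (42.0 − 10.9)/2 = 15.55 ft; q_2 = 0.63 × 1.40 × 15.55 = 13.72 ft³/s
w_3 = (83.4 − 19.6)/2 = 31.9 ft; q_3 = 0.72 × 1.64 × 31.9 = 37.67 ft³/s
w_4 = (83.4 − 42.0)/2 = 20.7 ft; q_4 = 0.44 × 0.59 × 20.7 = 5.374 ft³/s
Q = Σ qᵢ = 57.57 ft³/s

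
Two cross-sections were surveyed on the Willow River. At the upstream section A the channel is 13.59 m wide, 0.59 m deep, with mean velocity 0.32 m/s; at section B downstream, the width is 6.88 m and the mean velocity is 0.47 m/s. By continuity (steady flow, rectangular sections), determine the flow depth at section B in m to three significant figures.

Q = A₁V₁ = (13.59×0.59) × 0.32 = 2.566 m³/s
d₂ = Q/(b₂ V₂) = 2.566/(6.88×0.47) = 0.7935 m

0.793 m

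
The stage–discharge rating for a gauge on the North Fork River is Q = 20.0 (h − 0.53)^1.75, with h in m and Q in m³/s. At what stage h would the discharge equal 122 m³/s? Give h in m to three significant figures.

h − h₀ = (Q/C)^(1/b) = (122/20.0)^(1/1.75) = 2.810 m
h = 0.53 + 2.810 = 3.340 m

3.34 m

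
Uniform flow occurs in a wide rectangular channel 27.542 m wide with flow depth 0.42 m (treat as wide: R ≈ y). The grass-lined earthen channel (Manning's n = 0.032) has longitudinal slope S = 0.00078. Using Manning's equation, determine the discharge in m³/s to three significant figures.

5.66 m³/s

A = b·y = 27.542 × 0.42 = 11.57 m²
Wide channel: R ≈ y = 0.42 m
Q = (1/n)·A·R^(2/3)·S^(1/2) = (1/0.032) × 11.57 × 0.4200^(2/3) × 0.00078^(1/2) = 5.662 m³/s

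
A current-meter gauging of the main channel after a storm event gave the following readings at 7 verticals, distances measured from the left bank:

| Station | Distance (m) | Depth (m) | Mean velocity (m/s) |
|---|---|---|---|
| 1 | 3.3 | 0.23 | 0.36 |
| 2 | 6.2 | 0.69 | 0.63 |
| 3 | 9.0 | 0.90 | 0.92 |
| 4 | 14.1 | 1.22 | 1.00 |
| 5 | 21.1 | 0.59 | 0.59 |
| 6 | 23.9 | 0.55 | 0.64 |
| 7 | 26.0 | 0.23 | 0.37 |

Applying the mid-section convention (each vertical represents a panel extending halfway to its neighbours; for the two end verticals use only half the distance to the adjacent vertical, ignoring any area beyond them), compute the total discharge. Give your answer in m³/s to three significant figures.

w_1 = (6.2 − 3.3)/2 = 1.45 m; q_1 = 0.36 × 0.23 × 1.45 = 0.1201 m³/s
w_2 = (9.0 − 3.3)/2 = 2.85 m; q_2 = 0.63 × 0.69 × 2.85 = 1.239 m³/s
w_3 = (14.1 − 6.2)/2 = 3.95 m; q_3 = 0.92 × 0.90 × 3.95 = 3.271 m³/s
w_4 = (21.1 − 9.0)/2 = 6.05 m; q_4 = 1.00 × 1.22 × 6.05 = 7.381 m³/s
w_5 = (23.9 − 14.1)/2 = 4.9 m; q_5 = 0.59 × 0.59 × 4.9 = 1.706 m³/s
w_6 = (26.0 − 21.1)/2 = 2.45 m; q_6 = 0.64 × 0.55 × 2.45 = 0.8624 m³/s
w_7 = (26.0 − 23.9)/2 = 1.05 m; q_7 = 0.37 × 0.23 × 1.05 = 0.08936 m³/s
Q = Σ qᵢ = 14.67 m³/s

14.7 m³/s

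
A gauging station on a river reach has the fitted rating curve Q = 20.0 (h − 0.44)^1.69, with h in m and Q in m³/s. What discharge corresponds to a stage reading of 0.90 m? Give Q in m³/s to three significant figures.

Q = 20.0 × (0.90 − 0.44)^1.69 = 20.0 × 0.46^1.69 = 5.384 m³/s

5.38 m³/s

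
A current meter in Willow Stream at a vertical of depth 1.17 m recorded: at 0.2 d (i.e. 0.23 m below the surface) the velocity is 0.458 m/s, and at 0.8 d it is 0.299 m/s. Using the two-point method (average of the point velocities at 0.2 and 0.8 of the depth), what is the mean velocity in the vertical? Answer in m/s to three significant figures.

0.379 m/s

v̄ = (0.458 + 0.299) / 2 = 0.3785 m/s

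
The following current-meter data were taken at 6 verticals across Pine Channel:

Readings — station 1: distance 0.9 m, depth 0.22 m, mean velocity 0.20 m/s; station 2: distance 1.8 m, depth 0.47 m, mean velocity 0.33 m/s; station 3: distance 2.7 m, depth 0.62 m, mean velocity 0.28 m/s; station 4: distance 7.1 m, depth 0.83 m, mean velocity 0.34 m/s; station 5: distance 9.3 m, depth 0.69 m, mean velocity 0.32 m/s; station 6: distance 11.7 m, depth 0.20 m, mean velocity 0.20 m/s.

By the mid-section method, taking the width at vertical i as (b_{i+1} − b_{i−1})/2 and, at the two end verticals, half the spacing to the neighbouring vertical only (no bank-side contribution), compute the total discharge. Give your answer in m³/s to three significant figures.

2.11 m³/s

w_1 = (1.8 − 0.9)/2 = 0.45 m; q_1 = 0.20 × 0.22 × 0.45 = 0.01980 m³/s
w_2 = (2.7 − 0.9)/2 = 0.9 m; q_2 = 0.33 × 0.47 × 0.9 = 0.1396 m³/s
w_3 = (7.1 − 1.8)/2 = 2.65 m; q_3 = 0.28 × 0.62 × 2.65 = 0.4600 m³/s
w_4 = (9.3 − 2.7)/2 = 3.3 m; q_4 = 0.34 × 0.83 × 3.3 = 0.9313 m³/s
w_5 = (11.7 − 7.1)/2 = 2.3 m; q_5 = 0.32 × 0.69 × 2.3 = 0.5078 m³/s
w_6 = (11.7 − 9.3)/2 = 1.2 m; q_6 = 0.20 × 0.20 × 1.2 = 0.04800 m³/s
Q = Σ qᵢ = 2.107 m³/s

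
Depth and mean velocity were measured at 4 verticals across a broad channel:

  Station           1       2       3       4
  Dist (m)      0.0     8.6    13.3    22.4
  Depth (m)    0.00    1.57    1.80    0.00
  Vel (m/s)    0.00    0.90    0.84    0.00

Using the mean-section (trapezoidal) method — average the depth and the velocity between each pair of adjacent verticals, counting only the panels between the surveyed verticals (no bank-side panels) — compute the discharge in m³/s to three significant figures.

13.4 m³/s

Panel 1-2: Δb = 8.6 m, d̄ = (0.00+1.57)/2 = 0.785, v̄ = (0.00+0.90)/2 = 0.45 → q = 8.6×0.785×0.45 = 3.038 m³/s
Panel 2-3: Δb = 4.7 m, d̄ = (1.57+1.80)/2 = 1.685, v̄ = (0.90+0.84)/2 = 0.87 → q = 4.7×1.685×0.87 = 6.890 m³/s
Panel 3-4: Δb = 9.1 m, d̄ = (1.80+0.00)/2 = 0.9, v̄ = (0.84+0.00)/2 = 0.42 → q = 9.1×0.9×0.42 = 3.440 m³/s
Q = Σ q = 13.37 m³/s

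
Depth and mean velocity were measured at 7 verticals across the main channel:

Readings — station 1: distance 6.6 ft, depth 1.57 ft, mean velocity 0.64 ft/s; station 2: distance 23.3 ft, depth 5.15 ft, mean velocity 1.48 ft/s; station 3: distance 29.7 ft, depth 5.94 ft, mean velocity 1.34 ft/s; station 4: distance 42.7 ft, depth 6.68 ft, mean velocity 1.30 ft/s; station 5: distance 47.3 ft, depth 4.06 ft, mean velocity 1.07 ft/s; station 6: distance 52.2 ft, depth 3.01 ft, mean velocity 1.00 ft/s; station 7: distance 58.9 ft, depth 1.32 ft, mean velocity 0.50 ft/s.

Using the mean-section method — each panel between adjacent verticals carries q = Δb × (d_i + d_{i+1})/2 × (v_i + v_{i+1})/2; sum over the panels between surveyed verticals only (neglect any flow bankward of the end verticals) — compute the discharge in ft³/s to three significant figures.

276 ft³/s

Panel 1-2: Δb = 16.7 ft, d̄ = (1.57+5.15)/2 = 3.36, v̄ = (0.64+1.48)/2 = 1.06 → q = 16.7×3.36×1.06 = 59.48 ft³/s
Panel 2-3: Δb = 6.4 ft, d̄ = (5.15+5.94)/2 = 5.545, v̄ = (1.48+1.34)/2 = 1.41 → q = 6.4×5.545×1.41 = 50.04 ft³/s
Panel 3-4: Δb = 13 ft, d̄ = (5.94+6.68)/2 = 6.31, v̄ = (1.34+1.30)/2 = 1.32 → q = 13×6.31×1.32 = 108.3 ft³/s
Panel 4-5: Δb = 4.6 ft, d̄ = (6.68+4.06)/2 = 5.37, v̄ = (1.30+1.07)/2 = 1.185 → q = 4.6×5.37×1.185 = 29.27 ft³/s
Panel 5-6: Δb = 4.9 ft, d̄ = (4.06+3.01)/2 = 3.535, v̄ = (1.07+1.00)/2 = 1.035 → q = 4.9×3.535×1.035 = 17.93 ft³/s
Panel 6-7: Δb = 6.7 ft, d̄ = (3.01+1.32)/2 = 2.165, v̄ = (1.00+0.50)/2 = 0.75 → q = 6.7×2.165×0.75 = 10.88 ft³/s
Q = Σ q = 275.9 ft³/s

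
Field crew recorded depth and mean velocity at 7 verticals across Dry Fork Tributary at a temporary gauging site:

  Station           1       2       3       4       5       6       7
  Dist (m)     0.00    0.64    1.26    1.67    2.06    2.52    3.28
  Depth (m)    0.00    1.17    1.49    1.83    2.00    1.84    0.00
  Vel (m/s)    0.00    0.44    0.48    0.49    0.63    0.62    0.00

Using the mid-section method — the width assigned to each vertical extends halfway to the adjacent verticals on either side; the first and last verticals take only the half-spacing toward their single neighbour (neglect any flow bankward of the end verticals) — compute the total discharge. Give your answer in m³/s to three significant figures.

w_2 = (1.26 − 0.00)/2 = 0.63 m; q_2 = 0.44 × 1.17 × 0.63 = 0.3243 m³/s
w_3 = (1.67 − 0.64)/2 = 0.515 m; q_3 = 0.48 × 1.49 × 0.515 = 0.3683 m³/s
w_4 = (2.06 − 1.26)/2 = 0.4 m; q_4 = 0.49 × 1.83 × 0.4 = 0.3587 m³/s
w_5 = (2.52 − 1.67)/2 = 0.425 m; q_5 = 0.63 × 2.00 × 0.425 = 0.5355 m³/s
w_6 = (3.28 − 2.06)/2 = 0.61 m; q_6 = 0.62 × 1.84 × 0.61 = 0.6959 m³/s
Stations 1, 7 contribute zero (depth or velocity is 0).
Q = Σ qᵢ = 2.283 m³/s

2.28 m³/s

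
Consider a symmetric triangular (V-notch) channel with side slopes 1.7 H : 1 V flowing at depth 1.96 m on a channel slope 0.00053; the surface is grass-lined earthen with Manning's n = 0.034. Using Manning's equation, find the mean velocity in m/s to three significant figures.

0.605 m/s

A = z·y² = 1.7×1.96² = 6.531 m²
P = 2y√(1+z²) = 2×1.96×√(1+1.7²) = 7.731 m
R = A/P = 6.531/7.731 = 0.8447 m
Q = (1/n)·A·R^(2/3)·S^(1/2) = (1/0.034) × 6.531 × 0.8447^(2/3) × 0.00053^(1/2) = 3.951 m³/s
V = Q/A = 3.951/6.531 = 0.6051 m/s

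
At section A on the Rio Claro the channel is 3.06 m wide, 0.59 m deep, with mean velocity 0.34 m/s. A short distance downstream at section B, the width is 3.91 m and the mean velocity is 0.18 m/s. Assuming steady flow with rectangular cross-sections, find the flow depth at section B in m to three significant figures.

0.872 m

Q = A₁V₁ = (3.06×0.59) × 0.34 = 0.6138 m³/s
d₂ = Q/(b₂ V₂) = 0.6138/(3.91×0.18) = 0.8722 m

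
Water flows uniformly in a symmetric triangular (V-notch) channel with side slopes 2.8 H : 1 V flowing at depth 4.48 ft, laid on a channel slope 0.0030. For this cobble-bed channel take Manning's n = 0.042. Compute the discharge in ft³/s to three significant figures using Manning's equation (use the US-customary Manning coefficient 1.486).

A = z·y² = 2.8×4.48² = 56.20 ft²
P = 2y√(1+z²) = 2×4.48×√(1+2.8²) = 26.64 ft
R = A/P = 56.20/26.64 = 2.110 ft
Q = (1.486/n)·A·R^(2/3)·S^(1/2) = (1.486/0.042) × 56.20 × 2.110^(2/3) × 0.0030^(1/2) = 179.1 ft³/s

179 ft³/s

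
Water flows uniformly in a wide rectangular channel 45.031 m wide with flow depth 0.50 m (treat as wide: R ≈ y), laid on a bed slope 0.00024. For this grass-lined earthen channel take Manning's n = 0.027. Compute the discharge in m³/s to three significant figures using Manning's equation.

8.14 m³/s

A = b·y = 45.031 × 0.50 = 22.52 m²
Wide channel: R ≈ y = 0.50 m
Q = (1/n)·A·R^(2/3)·S^(1/2) = (1/0.027) × 22.52 × 0.5000^(2/3) × 0.00024^(1/2) = 8.138 m³/s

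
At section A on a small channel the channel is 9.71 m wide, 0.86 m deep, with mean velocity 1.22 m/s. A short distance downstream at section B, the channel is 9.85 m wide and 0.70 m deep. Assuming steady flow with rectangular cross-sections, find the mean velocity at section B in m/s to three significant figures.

1.48 m/s

Q = A₁V₁ = (9.71×0.86) × 1.22 = 10.19 m³/s
A₂ = 9.85 × 0.70 = 6.895 m²
V₂ = Q/A₂ = 10.19/6.895 = 1.478 m/s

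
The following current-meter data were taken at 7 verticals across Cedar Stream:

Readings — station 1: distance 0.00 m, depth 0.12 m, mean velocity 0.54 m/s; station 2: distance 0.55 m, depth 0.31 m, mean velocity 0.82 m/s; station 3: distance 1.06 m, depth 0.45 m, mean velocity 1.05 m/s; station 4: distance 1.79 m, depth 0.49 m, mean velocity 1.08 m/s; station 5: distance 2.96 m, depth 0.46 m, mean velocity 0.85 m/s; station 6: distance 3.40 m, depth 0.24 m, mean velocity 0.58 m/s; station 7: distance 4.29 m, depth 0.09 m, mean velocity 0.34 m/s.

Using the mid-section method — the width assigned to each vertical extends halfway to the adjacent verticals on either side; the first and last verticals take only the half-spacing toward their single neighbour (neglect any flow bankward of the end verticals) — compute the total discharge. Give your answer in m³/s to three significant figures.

w_1 = (0.55 − 0.00)/2 = 0.275 m; q_1 = 0.54 × 0.12 × 0.275 = 0.01782 m³/s
w_2 = (1.06 − 0.00)/2 = 0.53 m; q_2 = 0.82 × 0.31 × 0.53 = 0.1347 m³/s
w_3 = (1.79 − 0.55)/2 = 0.62 m; q_3 = 1.05 × 0.45 × 0.62 = 0.2930 m³/s
w_4 = (2.96 − 1.06)/2 = 0.95 m; q_4 = 1.08 × 0.49 × 0.95 = 0.5027 m³/s
w_5 = (3.40 − 1.79)/2 = 0.805 m; q_5 = 0.85 × 0.46 × 0.805 = 0.3148 m³/s
w_6 = (4.29 − 2.96)/2 = 0.665 m; q_6 = 0.58 × 0.24 × 0.665 = 0.09257 m³/s
w_7 = (4.29 − 3.40)/2 = 0.445 m; q_7 = 0.34 × 0.09 × 0.445 = 0.01362 m³/s
Q = Σ qᵢ = 1.369 m³/s

1.37 m³/s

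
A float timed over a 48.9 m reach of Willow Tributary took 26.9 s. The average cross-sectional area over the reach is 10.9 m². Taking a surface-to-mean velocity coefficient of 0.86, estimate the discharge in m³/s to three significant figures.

v_surface = L / t̄ = 48.9 / 26.9 = 1.818 m/s
v_mean = 0.86 × 1.818 = 1.563 m/s
Q = A × v_mean = 10.9 × 1.563 = 17.04 m³/s

17.0 m³/s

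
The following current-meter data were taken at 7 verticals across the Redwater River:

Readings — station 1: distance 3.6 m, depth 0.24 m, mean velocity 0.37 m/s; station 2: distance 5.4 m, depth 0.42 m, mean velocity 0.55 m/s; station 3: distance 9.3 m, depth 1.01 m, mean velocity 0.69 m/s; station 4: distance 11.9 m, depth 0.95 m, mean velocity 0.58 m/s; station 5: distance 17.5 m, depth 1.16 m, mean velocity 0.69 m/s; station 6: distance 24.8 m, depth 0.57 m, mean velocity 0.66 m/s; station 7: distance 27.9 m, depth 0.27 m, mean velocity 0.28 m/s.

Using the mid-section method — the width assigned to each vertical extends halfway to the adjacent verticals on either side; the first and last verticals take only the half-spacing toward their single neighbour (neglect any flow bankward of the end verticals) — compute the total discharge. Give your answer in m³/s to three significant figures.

12.5 m³/s

w_1 = (5.4 − 3.6)/2 = 0.9 m; q_1 = 0.37 × 0.24 × 0.9 = 0.07992 m³/s
w_2 = (9.3 − 3.6)/2 = 2.85 m; q_2 = 0.55 × 0.42 × 2.85 = 0.6584 m³/s
w_3 = (11.9 − 5.4)/2 = 3.25 m; q_3 = 0.69 × 1.01 × 3.25 = 2.265 m³/s
w_4 = (17.5 − 9.3)/2 = 4.1 m; q_4 = 0.58 × 0.95 × 4.1 = 2.259 m³/s
w_5 = (24.8 − 11.9)/2 = 6.45 m; q_5 = 0.69 × 1.16 × 6.45 = 5.163 m³/s
w_6 = (27.9 − 17.5)/2 = 5.2 m; q_6 = 0.66 × 0.57 × 5.2 = 1.956 m³/s
w_7 = (27.9 − 24.8)/2 = 1.55 m; q_7 = 0.28 × 0.27 × 1.55 = 0.1172 m³/s
Q = Σ qᵢ = 12.50 m³/s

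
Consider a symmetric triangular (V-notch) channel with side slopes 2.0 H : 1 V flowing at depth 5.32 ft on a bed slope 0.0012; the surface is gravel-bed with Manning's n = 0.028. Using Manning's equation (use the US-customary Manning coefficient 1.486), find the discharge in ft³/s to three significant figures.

185 ft³/s

A = z·y² = 2.0×5.32² = 56.60 ft²
P = 2y√(1+z²) = 2×5.32×√(1+2.0²) = 23.79 ft
R = A/P = 56.60/23.79 = 2.379 ft
Q = (1.486/n)·A·R^(2/3)·S^(1/2) = (1.486/0.028) × 56.60 × 2.379^(2/3) × 0.0012^(1/2) = 185.5 ft³/s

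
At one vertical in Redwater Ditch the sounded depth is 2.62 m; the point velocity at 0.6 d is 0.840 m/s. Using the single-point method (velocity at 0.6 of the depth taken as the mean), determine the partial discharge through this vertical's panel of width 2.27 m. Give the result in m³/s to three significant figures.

v̄ = v₀.₆ = 0.840 m/s
q = v̄ × d × w = 0.8400 × 2.62 × 2.27 = 4.996 m³/s

5.00 m³/s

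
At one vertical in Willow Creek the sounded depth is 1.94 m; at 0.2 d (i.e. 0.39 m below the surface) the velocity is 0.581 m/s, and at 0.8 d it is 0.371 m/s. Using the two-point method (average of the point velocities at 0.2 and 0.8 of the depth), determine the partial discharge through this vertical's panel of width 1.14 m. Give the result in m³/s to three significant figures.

v̄ = (0.581 + 0.371) / 2 = 0.4760 m/s
q = v̄ × d × w = 0.4760 × 1.94 × 1.14 = 1.053 m³/s

1.05 m³/s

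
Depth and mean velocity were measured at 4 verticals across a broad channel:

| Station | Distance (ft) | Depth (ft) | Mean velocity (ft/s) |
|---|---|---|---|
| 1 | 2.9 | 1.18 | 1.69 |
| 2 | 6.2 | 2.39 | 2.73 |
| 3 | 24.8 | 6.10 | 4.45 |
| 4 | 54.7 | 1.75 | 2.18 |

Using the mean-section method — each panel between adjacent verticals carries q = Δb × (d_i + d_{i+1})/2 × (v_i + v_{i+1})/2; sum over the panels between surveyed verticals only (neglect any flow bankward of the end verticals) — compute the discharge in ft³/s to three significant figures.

686 ft³/s

Panel 1-2: Δb = 3.3 ft, d̄ = (1.18+2.39)/2 = 1.785, v̄ = (1.69+2.73)/2 = 2.21 → q = 3.3×1.785×2.21 = 13.02 ft³/s
Panel 2-3: Δb = 18.6 ft, d̄ = (2.39+6.10)/2 = 4.245, v̄ = (2.73+4.45)/2 = 3.59 → q = 18.6×4.245×3.59 = 283.5 ft³/s
Panel 3-4: Δb = 29.9 ft, d̄ = (6.10+1.75)/2 = 3.925, v̄ = (4.45+2.18)/2 = 3.315 → q = 29.9×3.925×3.315 = 389.0 ft³/s
Q = Σ q = 685.5 ft³/s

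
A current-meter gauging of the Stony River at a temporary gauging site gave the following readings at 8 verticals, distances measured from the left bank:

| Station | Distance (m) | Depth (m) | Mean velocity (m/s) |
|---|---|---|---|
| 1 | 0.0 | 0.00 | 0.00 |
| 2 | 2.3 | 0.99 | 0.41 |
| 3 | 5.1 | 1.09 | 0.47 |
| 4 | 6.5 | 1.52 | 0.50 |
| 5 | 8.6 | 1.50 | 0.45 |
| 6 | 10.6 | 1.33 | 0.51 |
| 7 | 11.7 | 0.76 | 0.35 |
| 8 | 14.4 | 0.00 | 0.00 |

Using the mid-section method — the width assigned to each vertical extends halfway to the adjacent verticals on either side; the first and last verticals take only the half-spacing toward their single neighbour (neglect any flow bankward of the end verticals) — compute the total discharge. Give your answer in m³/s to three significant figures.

6.38 m³/s

w_2 = (5.1 − 0.0)/2 = 2.55 m; q_2 = 0.41 × 0.99 × 2.55 = 1.035 m³/s
w_3 = (6.5 − 2.3)/2 = 2.1 m; q_3 = 0.47 × 1.09 × 2.1 = 1.076 m³/s
w_4 = (8.6 − 5.1)/2 = 1.75 m; q_4 = 0.50 × 1.52 × 1.75 = 1.330 m³/s
w_5 = (10.6 − 6.5)/2 = 2.05 m; q_5 = 0.45 × 1.50 × 2.05 = 1.384 m³/s
w_6 = (11.7 − 8.6)/2 = 1.55 m; q_6 = 0.51 × 1.33 × 1.55 = 1.051 m³/s
w_7 = (14.4 − 10.6)/2 = 1.9 m; q_7 = 0.35 × 0.76 × 1.9 = 0.5054 m³/s
Stations 1, 8 contribute zero (depth or velocity is 0).
Q = Σ qᵢ = 6.381 m³/s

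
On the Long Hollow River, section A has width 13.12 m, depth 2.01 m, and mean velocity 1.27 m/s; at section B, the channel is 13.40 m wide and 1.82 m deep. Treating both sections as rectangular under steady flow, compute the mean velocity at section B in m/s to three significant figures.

Q = A₁V₁ = (13.12×2.01) × 1.27 = 33.49 m³/s
A₂ = 13.40 × 1.82 = 24.39 m²
V₂ = Q/A₂ = 33.49/24.39 = 1.373 m/s

1.37 m/s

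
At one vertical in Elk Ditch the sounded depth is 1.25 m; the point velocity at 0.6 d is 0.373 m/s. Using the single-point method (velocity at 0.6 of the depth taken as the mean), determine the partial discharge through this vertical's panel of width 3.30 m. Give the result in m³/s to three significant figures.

1.54 m³/s

v̄ = v₀.₆ = 0.373 m/s
q = v̄ × d × w = 0.3730 × 1.25 × 3.30 = 1.539 m³/s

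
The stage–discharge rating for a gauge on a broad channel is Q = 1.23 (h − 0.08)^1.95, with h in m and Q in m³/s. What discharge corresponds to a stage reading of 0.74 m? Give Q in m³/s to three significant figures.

0.547 m³/s

Q = 1.23 × (0.74 − 0.08)^1.95 = 1.23 × 0.66^1.95 = 0.5470 m³/s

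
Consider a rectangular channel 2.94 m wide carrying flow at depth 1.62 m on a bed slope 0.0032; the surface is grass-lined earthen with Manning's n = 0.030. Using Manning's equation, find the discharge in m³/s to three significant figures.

A = b·y = 2.94 × 1.62 = 4.763 m²
P = b + 2y = 2.94 + 2×1.62 = 6.180 m
R = A/P = 4.763/6.180 = 0.7707 m
Q = (1/n)·A·R^(2/3)·S^(1/2) = (1/0.030) × 4.763 × 0.7707^(2/3) × 0.0032^(1/2) = 7.549 m³/s

7.55 m³/s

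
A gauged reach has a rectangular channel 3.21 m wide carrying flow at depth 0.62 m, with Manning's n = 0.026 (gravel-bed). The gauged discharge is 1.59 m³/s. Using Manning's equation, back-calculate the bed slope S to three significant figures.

A = b·y = 3.21 × 0.62 = 1.990 m²
P = b + 2y = 3.21 + 2×0.62 = 4.450 m
R = A/P = 1.990/4.450 = 0.4472 m
S = (Q·n / (1·A·R^(2/3)))² = (1.59×0.026 / (1×1.990×0.5848))² = 0.001262

0.00126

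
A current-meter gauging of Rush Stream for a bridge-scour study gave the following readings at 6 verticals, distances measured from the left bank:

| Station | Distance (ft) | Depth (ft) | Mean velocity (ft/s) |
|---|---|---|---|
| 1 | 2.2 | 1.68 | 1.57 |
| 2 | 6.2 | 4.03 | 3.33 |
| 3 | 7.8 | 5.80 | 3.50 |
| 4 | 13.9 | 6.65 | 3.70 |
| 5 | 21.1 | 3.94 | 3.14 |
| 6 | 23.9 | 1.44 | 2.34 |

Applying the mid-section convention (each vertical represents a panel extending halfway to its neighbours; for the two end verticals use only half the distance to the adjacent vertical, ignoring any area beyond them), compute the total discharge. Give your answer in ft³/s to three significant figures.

w_1 = (6.2 − 2.2)/2 = 2 ft; q_1 = 1.57 × 1.68 × 2 = 5.275 ft³/s
w_2 = (7.8 − 2.2)/2 = 2.8 ft; q_2 = 3.33 × 4.03 × 2.8 = 37.58 ft³/s
w_3 = (13.9 − 6.2)/2 = 3.85 ft; q_3 = 3.50 × 5.80 × 3.85 = 78.16 ft³/s
w_4 = (21.1 − 7.8)/2 = 6.65 ft; q_4 = 3.70 × 6.65 × 6.65 = 163.6 ft³/s
w_5 = (23.9 − 13.9)/2 = 5 ft; q_5 = 3.14 × 3.94 × 5 = 61.86 ft³/s
w_6 = (23.9 − 21.1)/2 = 1.4 ft; q_6 = 2.34 × 1.44 × 1.4 = 4.717 ft³/s
Q = Σ qᵢ = 351.2 ft³/s

351 ft³/s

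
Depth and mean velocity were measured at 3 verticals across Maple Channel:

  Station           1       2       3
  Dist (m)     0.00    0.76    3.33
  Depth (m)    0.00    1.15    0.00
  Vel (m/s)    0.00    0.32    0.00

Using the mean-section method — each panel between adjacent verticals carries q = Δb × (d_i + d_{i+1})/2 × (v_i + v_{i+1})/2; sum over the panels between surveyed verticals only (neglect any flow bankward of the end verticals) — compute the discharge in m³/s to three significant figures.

Panel 1-2: Δb = 0.76 m, d̄ = (0.00+1.15)/2 = 0.575, v̄ = (0.00+0.32)/2 = 0.16 → q = 0.76×0.575×0.16 = 0.06992 m³/s
Panel 2-3: Δb = 2.57 m, d̄ = (1.15+0.00)/2 = 0.575, v̄ = (0.32+0.00)/2 = 0.16 → q = 2.57×0.575×0.16 = 0.2364 m³/s
Q = Σ q = 0.3064 m³/s

0.306 m³/s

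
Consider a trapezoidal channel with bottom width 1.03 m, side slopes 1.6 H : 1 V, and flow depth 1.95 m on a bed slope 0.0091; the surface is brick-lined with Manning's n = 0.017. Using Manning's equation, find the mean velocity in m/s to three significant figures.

5.48 m/s

A = (b + z·y)·y = (1.03 + 1.6×1.95)×1.95 = 8.093 m²
P = b + 2y√(1+z²) = 1.03 + 2×1.95×√(1+1.6²) = 8.389 m
R = A/P = 8.093/8.389 = 0.9647 m
Q = (1/n)·A·R^(2/3)·S^(1/2) = (1/0.017) × 8.093 × 0.9647^(2/3) × 0.0091^(1/2) = 44.34 m³/s
V = Q/A = 44.34/8.093 = 5.479 m/s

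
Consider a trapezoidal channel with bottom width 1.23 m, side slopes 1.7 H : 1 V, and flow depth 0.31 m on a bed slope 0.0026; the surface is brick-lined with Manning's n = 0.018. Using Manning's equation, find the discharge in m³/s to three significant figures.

0.566 m³/s

A = (b + z·y)·y = (1.23 + 1.7×0.31)×0.31 = 0.5447 m²
P = b + 2y√(1+z²) = 1.23 + 2×0.31×√(1+1.7²) = 2.453 m
R = A/P = 0.5447/2.453 = 0.2221 m
Q = (1/n)·A·R^(2/3)·S^(1/2) = (1/0.018) × 0.5447 × 0.2221^(2/3) × 0.0026^(1/2) = 0.5658 m³/s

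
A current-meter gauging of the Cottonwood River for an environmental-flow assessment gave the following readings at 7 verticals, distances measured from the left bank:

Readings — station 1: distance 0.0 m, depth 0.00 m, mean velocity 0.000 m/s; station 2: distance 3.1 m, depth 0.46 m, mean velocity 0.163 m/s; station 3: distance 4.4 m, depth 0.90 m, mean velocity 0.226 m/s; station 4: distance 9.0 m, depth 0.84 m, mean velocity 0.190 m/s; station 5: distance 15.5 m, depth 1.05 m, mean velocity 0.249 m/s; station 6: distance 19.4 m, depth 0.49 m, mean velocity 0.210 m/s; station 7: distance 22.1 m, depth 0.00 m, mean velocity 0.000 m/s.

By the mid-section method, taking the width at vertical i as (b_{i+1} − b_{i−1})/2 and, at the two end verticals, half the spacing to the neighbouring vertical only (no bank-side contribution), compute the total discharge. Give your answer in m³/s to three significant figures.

w_2 = (4.4 − 0.0)/2 = 2.2 m; q_2 = 0.163 × 0.46 × 2.2 = 0.1650 m³/s
w_3 = (9.0 − 3.1)/2 = 2.95 m; q_3 = 0.226 × 0.90 × 2.95 = 0.6000 m³/s
w_4 = (15.5 − 4.4)/2 = 5.55 m; q_4 = 0.190 × 0.84 × 5.55 = 0.8858 m³/s
w_5 = (19.4 − 9.0)/2 = 5.2 m; q_5 = 0.249 × 1.05 × 5.2 = 1.360 m³/s
w_6 = (22.1 − 15.5)/2 = 3.3 m; q_6 = 0.210 × 0.49 × 3.3 = 0.3396 m³/s
Stations 1, 7 contribute zero (depth or velocity is 0).
Q = Σ qᵢ = 3.350 m³/s

3.35 m³/s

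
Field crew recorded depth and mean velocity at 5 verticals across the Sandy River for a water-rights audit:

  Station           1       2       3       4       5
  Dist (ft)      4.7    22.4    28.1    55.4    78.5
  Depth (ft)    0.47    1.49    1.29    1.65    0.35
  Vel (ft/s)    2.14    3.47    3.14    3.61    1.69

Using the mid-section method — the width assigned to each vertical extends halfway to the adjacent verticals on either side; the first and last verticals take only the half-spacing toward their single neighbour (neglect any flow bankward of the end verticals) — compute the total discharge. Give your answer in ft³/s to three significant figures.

w_1 = (22.4 − 4.7)/2 = 8.85 ft; q_1 = 2.14 × 0.47 × 8.85 = 8.901 ft³/s
w_2 = (28.1 − 4.7)/2 = 11.7 ft; q_2 = 3.47 × 1.49 × 11.7 = 60.49 ft³/s
w_3 = (55.4 − 22.4)/2 = 16.5 ft; q_3 = 3.14 × 1.29 × 16.5 = 66.83 ft³/s
w_4 = (78.5 − 28.1)/2 = 25.2 ft; q_4 = 3.61 × 1.65 × 25.2 = 150.1 ft³/s
w_5 = (78.5 − 55.4)/2 = 11.55 ft; q_5 = 1.69 × 0.35 × 11.55 = 6.832 ft³/s
Q = Σ qᵢ = 293.2 ft³/s

293 ft³/s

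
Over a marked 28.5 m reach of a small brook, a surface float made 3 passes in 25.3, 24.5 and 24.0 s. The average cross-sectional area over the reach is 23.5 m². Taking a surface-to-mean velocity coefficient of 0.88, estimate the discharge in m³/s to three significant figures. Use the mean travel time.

t̄ = (25.3 + 24.5 + 24.0) / 3 = 24.6 s
v_surface = L / t̄ = 28.5 / 24.6 = 1.159 m/s
v_mean = 0.88 × 1.159 = 1.020 m/s
Q = A × v_mean = 23.5 × 1.020 = 23.96 m³/s

24.0 m³/s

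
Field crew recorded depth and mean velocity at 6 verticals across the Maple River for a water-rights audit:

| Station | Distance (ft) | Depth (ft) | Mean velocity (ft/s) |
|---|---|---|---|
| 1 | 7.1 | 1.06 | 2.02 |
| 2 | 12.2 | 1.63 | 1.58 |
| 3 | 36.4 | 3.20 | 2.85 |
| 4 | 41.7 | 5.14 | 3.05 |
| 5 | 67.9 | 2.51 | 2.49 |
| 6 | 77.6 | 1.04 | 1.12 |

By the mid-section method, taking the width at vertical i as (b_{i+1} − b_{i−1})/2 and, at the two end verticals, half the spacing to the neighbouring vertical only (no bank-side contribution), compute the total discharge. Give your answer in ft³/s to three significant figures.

542 ft³/s

w_1 = (12.2 − 7.1)/2 = 2.55 ft; q_1 = 2.02 × 1.06 × 2.55 = 5.460 ft³/s
w_2 = (36.4 − 7.1)/2 = 14.65 ft; q_2 = 1.58 × 1.63 × 14.65 = 37.73 ft³/s
w_3 = (41.7 − 12.2)/2 = 14.75 ft; q_3 = 2.85 × 3.20 × 14.75 = 134.5 ft³/s
w_4 = (67.9 − 36.4)/2 = 15.75 ft; q_4 = 3.05 × 5.14 × 15.75 = 246.9 ft³/s
w_5 = (77.6 − 41.7)/2 = 17.95 ft; q_5 = 2.49 × 2.51 × 17.95 = 112.2 ft³/s
w_6 = (77.6 − 67.9)/2 = 4.85 ft; q_6 = 1.12 × 1.04 × 4.85 = 5.649 ft³/s
Q = Σ qᵢ = 542.5 ft³/s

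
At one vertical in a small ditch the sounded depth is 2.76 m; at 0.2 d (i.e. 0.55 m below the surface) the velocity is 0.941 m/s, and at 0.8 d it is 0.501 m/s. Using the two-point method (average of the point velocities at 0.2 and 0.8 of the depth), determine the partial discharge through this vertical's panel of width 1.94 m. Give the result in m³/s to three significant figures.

v̄ = (0.941 + 0.501) / 2 = 0.7210 m/s
q = v̄ × d × w = 0.7210 × 2.76 × 1.94 = 3.861 m³/s

3.86 m³/s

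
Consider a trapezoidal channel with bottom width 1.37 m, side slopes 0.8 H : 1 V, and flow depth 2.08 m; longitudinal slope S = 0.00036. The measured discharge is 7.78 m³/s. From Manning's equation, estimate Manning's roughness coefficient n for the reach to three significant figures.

0.0148

A = (b + z·y)·y = (1.37 + 0.8×2.08)×2.08 = 6.311 m²
P = b + 2y√(1+z²) = 1.37 + 2×2.08×√(1+0.8²) = 6.697 m
R = A/P = 6.311/6.697 = 0.9423 m
n = (1/Q)·A·R^(2/3)·S^(1/2) = (1/7.78) × 6.311 × 0.9611 × 0.01897 = 0.01479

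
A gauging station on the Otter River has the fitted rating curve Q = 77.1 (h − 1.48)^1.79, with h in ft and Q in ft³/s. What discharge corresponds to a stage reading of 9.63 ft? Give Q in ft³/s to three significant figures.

Q = 77.1 × (9.63 − 1.48)^1.79 = 77.1 × 8.15^1.79 = 3296 ft³/s

3300 ft³/s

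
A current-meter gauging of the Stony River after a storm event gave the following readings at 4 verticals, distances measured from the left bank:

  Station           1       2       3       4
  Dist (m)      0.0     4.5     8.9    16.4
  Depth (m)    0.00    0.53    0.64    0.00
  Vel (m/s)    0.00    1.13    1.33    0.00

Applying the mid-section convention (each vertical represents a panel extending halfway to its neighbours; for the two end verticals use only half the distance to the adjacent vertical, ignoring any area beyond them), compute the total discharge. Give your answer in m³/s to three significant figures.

w_2 = (8.9 − 0.0)/2 = 4.45 m; q_2 = 1.13 × 0.53 × 4.45 = 2.665 m³/s
w_3 = (16.4 − 4.5)/2 = 5.95 m; q_3 = 1.33 × 0.64 × 5.95 = 5.065 m³/s
Stations 1, 4 contribute zero (depth or velocity is 0).
Q = Σ qᵢ = 7.730 m³/s

7.73 m³/s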